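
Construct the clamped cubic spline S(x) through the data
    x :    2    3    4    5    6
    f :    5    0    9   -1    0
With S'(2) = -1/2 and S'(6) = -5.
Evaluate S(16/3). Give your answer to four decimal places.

-1.1786

With M_i denoting the second derivative at x_i, h_i = 1, 1, 1, 1, and Δ_i = (y_(i+1) − y_i)/h_i = -5, 9, -10, 1:
  1·M_0 + 4·M_1 + 1·M_2 = 6(Δ_1 - Δ_0) = 84
  1·M_1 + 4·M_2 + 1·M_3 = 6(Δ_2 - Δ_1) = -114
  1·M_2 + 4·M_3 + 1·M_4 = 6(Δ_3 - Δ_2) = 66
Clamped end conditions give two more equations: 2h_0·M_0 + h_0·M_1 = 6(Δ_0 - S'(2)) = -27 and h_3·M_3 + 2h_3·M_4 = 6(S'(6) - Δ_3) = -36.
Forward elimination and back-substitution give M_0 = -1923/56, M_1 = 1167/28, M_2 = -387/8, M_3 = 1059/28, M_4 = -2067/56.
On [5, 6], S(x) = -1 - 611/112·(x - 5) + 1059/56·(x - 5)² - 1395/112·(x - 5)³.
With (x - 5) = 1/3: S(16/3) = -33/28.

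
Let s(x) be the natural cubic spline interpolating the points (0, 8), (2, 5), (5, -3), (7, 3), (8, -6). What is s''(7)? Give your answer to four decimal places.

-14.3755

Put σ_i = s'' at the i-th knot. Here h = (2, 3, 2, 1) and Δ = (-3/2, -8/3, 3, -9), so the interior equations h_(i-1)·σ_(i-1) + 2(h_(i-1)+h_i)·σ_i + h_i·σ_(i+1) = 6(Δ_i − Δ_(i-1)) read
  2·σ_0 + 10·σ_1 + 3·σ_2 = 6(Δ_1 - Δ_0) = -7
  3·σ_1 + 10·σ_2 + 2·σ_3 = 6(Δ_2 - Δ_1) = 34
  2·σ_2 + 6·σ_3 + 1·σ_4 = 6(Δ_3 - Δ_2) = -72
Natural end conditions: σ_0 = σ_4 = 0.
Solving the tridiagonal system: σ_0 = 0, σ_1 = -718/253, σ_2 = 1803/253, σ_3 = -3637/253, σ_4 = 0.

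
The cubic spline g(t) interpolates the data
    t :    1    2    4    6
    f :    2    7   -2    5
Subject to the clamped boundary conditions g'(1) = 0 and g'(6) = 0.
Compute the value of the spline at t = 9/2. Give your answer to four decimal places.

With σ_i denoting the second derivative at x_i, h_i = 1, 2, 2, and Δ_i = (y_(i+1) − y_i)/h_i = 5, -9/2, 7/2:
  1·σ_0 + 6·σ_1 + 2·σ_2 = 6(Δ_1 - Δ_0) = -57
  2·σ_1 + 8·σ_2 + 2·σ_3 = 6(Δ_2 - Δ_1) = 48
Clamped end conditions give two more equations: 2h_0·σ_0 + h_0·σ_1 = 6(Δ_0 - g'(1)) = 30 and h_2·σ_2 + 2h_2·σ_3 = 6(g'(6) - Δ_2) = -21.
Forward elimination and back-substitution give σ_0 = 24, σ_1 = -18, σ_2 = 27/2, σ_3 = -12.
On [4, 6], g(t) = -2 - 3/2·(t - 4) + 27/4·(t - 4)² - 17/8·(t - 4)³.
With (t - 4) = 1/2: g(9/2) = -85/64.

-1.3281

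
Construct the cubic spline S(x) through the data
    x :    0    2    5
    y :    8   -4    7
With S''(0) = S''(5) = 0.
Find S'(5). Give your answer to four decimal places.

Write σ_i for S''(x_i). With h_i = 2, 3 and divided differences Δ_i = -6, 11/3, the continuity of S' gives the tridiagonal system
  2·σ_0 + 10·σ_1 + 3·σ_2 = 6(Δ_1 - Δ_0) = 58
Natural end conditions: σ_0 = σ_2 = 0.
Solving the tridiagonal system: σ_0 = 0, σ_1 = 29/5, σ_2 = 0.
On [2, 5], S'(x) = b_1 + 2c_1·(x - 2) + 3d_1·(x - 2)² with b_1 = Δ_1 - h_1(2σ_1 + σ_2)/6 = -32/15, c_1 = σ_1/2 = 29/10, d_1 = (σ_2 - σ_1)/(6h_1) = -29/90. So S'(5) = 197/30.

6.5667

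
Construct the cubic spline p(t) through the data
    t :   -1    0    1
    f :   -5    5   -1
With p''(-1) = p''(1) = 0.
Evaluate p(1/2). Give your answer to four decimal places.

3.5000

Let m_i = p''(x_i). Step sizes h_i = 1, 1; slopes of the chords Δ_i = (y_(i+1) - y_i)/h_i = 10, -6.
  1·m_0 + 4·m_1 + 1·m_2 = 6(Δ_1 - Δ_0) = -96
Natural end conditions: m_0 = m_2 = 0.
Forward elimination and back-substitution give m_0 = 0, m_1 = -24, m_2 = 0.
On [0, 1], p(t) = 5 + 2·t - 12·t² + 4·t³.
With t = 1/2: p(1/2) = 7/2.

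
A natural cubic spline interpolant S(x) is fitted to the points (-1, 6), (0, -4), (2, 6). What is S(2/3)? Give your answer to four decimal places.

-4.3704

With M_i denoting the second derivative at x_i, h_i = 1, 2, and Δ_i = (y_(i+1) − y_i)/h_i = -10, 5:
  1·M_0 + 6·M_1 + 2·M_2 = 6(Δ_1 - Δ_0) = 90
Natural end conditions: M_0 = M_2 = 0.
Solving the tridiagonal system: M_0 = 0, M_1 = 15, M_2 = 0.
On [0, 2], S(x) = -4 - 5·x + 15/2·x² - 5/4·x³.
With x = 2/3: S(2/3) = -118/27.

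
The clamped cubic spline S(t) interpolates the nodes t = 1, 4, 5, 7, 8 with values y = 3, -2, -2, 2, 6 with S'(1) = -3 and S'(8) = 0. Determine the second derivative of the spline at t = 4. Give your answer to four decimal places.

0.8525

Put m_i = S'' at the i-th knot. Here h = (3, 1, 2, 1) and Δ = (-5/3, 0, 2, 4), so the interior equations h_(i-1)·m_(i-1) + 2(h_(i-1)+h_i)·m_i + h_i·m_(i+1) = 6(Δ_i − Δ_(i-1)) read
  3·m_0 + 8·m_1 + 1·m_2 = 6(Δ_1 - Δ_0) = 10
  1·m_1 + 6·m_2 + 2·m_3 = 6(Δ_2 - Δ_1) = 12
  2·m_2 + 6·m_3 + 1·m_4 = 6(Δ_3 - Δ_2) = 12
Clamped end conditions give two more equations: 2h_0·m_0 + h_0·m_1 = 6(Δ_0 - S'(1)) = 8 and h_3·m_3 + 2h_3·m_4 = 6(S'(8) - Δ_3) = -24.
Hence m_0 = 166/183, m_1 = 52/61, m_2 = 28/61, m_3 = 256/61, m_4 = -860/61.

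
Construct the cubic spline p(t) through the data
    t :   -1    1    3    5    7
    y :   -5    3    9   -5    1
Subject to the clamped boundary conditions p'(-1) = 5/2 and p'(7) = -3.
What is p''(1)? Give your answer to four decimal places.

Write M_i for p''(x_i). With h_i = 2, 2, 2, 2 and divided differences Δ_i = 4, 3, -7, 3, the continuity of p' gives the tridiagonal system
  2·M_0 + 8·M_1 + 2·M_2 = 6(Δ_1 - Δ_0) = -6
  2·M_1 + 8·M_2 + 2·M_3 = 6(Δ_2 - Δ_1) = -60
  2·M_2 + 8·M_3 + 2·M_4 = 6(Δ_3 - Δ_2) = 60
Clamped end conditions give two more equations: 2h_0·M_0 + h_0·M_1 = 6(Δ_0 - p'(-1)) = 9 and h_3·M_3 + 2h_3·M_4 = 6(p'(7) - Δ_3) = -36.
Forward elimination and back-substitution give M_0 = 151/112, M_1 = 101/56, M_2 = -185/16, M_3 = 809/56, M_4 = -1817/112.

1.8036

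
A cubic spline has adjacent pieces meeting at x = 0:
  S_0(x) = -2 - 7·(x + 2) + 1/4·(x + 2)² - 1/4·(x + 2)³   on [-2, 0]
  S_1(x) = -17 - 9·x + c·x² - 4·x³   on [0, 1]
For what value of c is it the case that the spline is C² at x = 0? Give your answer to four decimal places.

S_0''(x) = 1/2 - 3/2·(x + 2), so S_0''(0) = -5/2. On the right, S_1''(0) = 2c, so c = -5/4.

-1.2500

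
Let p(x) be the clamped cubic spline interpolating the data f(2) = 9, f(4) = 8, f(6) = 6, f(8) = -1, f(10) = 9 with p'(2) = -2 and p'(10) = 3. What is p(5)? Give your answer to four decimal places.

Put M_i = p'' at the i-th knot. Here h = (2, 2, 2, 2) and Δ = (-1/2, -1, -7/2, 5), so the interior equations h_(i-1)·M_(i-1) + 2(h_(i-1)+h_i)·M_i + h_i·M_(i+1) = 6(Δ_i − Δ_(i-1)) read
  2·M_0 + 8·M_1 + 2·M_2 = 6(Δ_1 - Δ_0) = -3
  2·M_1 + 8·M_2 + 2·M_3 = 6(Δ_2 - Δ_1) = -15
  2·M_2 + 8·M_3 + 2·M_4 = 6(Δ_3 - Δ_2) = 51
Clamped end conditions give two more equations: 2h_0·M_0 + h_0·M_1 = 6(Δ_0 - p'(2)) = 9 and h_3·M_3 + 2h_3·M_4 = 6(p'(10) - Δ_3) = -12.
Solving the tridiagonal system: M_0 = 61/28, M_1 = 1/7, M_2 = -17/4, M_3 = 131/14, M_4 = -215/28.
On [4, 6], p(x) = 8 + 9/28·(x - 4) + 1/14·(x - 4)² - 41/112·(x - 4)³.
With (x - 4) = 1: p(5) = 899/112.

8.0268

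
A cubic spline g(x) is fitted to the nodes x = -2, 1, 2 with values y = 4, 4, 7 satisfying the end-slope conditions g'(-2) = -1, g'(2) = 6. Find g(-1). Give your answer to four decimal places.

Let M_i = g''(x_i). Step sizes h_i = 3, 1; slopes of the chords Δ_i = (y_(i+1) - y_i)/h_i = 0, 3.
  3·M_0 + 8·M_1 + 1·M_2 = 6(Δ_1 - Δ_0) = 18
Clamped end conditions give two more equations: 2h_0·M_0 + h_0·M_1 = 6(Δ_0 - g'(-2)) = 6 and h_1·M_1 + 2h_1·M_2 = 6(g'(2) - Δ_1) = 18.
Solving the tridiagonal system: M_0 = 1/2, M_1 = 1, M_2 = 17/2.
On [-2, 1], g(x) = 4 - 1·(x + 2) + 1/4·(x + 2)² + 1/36·(x + 2)³.
With (x + 2) = 1: g(-1) = 59/18.

3.2778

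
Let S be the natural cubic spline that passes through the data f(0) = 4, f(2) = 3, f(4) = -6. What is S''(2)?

-3

Let m_i = S''(x_i). Step sizes h_i = 2, 2; slopes of the chords Δ_i = (y_(i+1) - y_i)/h_i = -1/2, -9/2.
  2·m_0 + 8·m_1 + 2·m_2 = 6(Δ_1 - Δ_0) = -24
Natural end conditions: m_0 = m_2 = 0.
Solving the tridiagonal system: m_0 = 0, m_1 = -3, m_2 = 0.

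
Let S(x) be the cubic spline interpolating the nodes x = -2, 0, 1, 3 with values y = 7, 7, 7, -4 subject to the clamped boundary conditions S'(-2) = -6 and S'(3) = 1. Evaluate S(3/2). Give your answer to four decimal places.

4.1592

Put σ_i = S'' at the i-th knot. Here h = (2, 1, 2) and Δ = (0, 0, -11/2), so the interior equations h_(i-1)·σ_(i-1) + 2(h_(i-1)+h_i)·σ_i + h_i·σ_(i+1) = 6(Δ_i − Δ_(i-1)) read
  2·σ_0 + 6·σ_1 + 1·σ_2 = 6(Δ_1 - Δ_0) = 0
  1·σ_1 + 6·σ_2 + 2·σ_3 = 6(Δ_2 - Δ_1) = -33
Clamped end conditions give two more equations: 2h_0·σ_0 + h_0·σ_1 = 6(Δ_0 - S'(-2)) = 36 and h_2·σ_2 + 2h_2·σ_3 = 6(S'(3) - Δ_2) = 39.
Solving the tridiagonal system: σ_0 = 313/32, σ_1 = -25/16, σ_2 = -163/16, σ_3 = 475/32.
On [1, 3], S(x) = 7 - 117/32·(x - 1) - 163/32·(x - 1)² + 267/128·(x - 1)³.
With (x - 1) = 1/2: S(3/2) = 4259/1024.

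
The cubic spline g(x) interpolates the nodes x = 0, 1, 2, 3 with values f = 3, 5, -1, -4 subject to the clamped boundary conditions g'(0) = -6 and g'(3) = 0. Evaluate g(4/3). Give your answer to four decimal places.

Let M_i = g''(x_i). Step sizes h_i = 1, 1, 1; slopes of the chords Δ_i = (y_(i+1) - y_i)/h_i = 2, -6, -3.
  1·M_0 + 4·M_1 + 1·M_2 = 6(Δ_1 - Δ_0) = -48
  1·M_1 + 4·M_2 + 1·M_3 = 6(Δ_2 - Δ_1) = 18
Clamped end conditions give two more equations: 2h_0·M_0 + h_0·M_1 = 6(Δ_0 - g'(0)) = 48 and h_2·M_2 + 2h_2·M_3 = 6(g'(3) - Δ_2) = 18.
Solving: M_0 = 178/5, M_1 = -116/5, M_2 = 46/5, M_3 = 22/5.
On [1, 2], g(x) = 5 + 1/5·(x - 1) - 58/5·(x - 1)² + 27/5·(x - 1)³.
With (x - 1) = 1/3: g(4/3) = 179/45.

3.9778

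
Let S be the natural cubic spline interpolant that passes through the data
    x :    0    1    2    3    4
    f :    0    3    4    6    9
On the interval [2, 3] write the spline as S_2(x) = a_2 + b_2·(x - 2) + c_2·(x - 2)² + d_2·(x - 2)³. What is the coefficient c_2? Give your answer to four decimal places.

Put m_i = S'' at the i-th knot. Here h = (1, 1, 1, 1) and Δ = (3, 1, 2, 3), so the interior equations h_(i-1)·m_(i-1) + 2(h_(i-1)+h_i)·m_i + h_i·m_(i+1) = 6(Δ_i − Δ_(i-1)) read
  1·m_0 + 4·m_1 + 1·m_2 = 6(Δ_1 - Δ_0) = -12
  1·m_1 + 4·m_2 + 1·m_3 = 6(Δ_2 - Δ_1) = 6
  1·m_2 + 4·m_3 + 1·m_4 = 6(Δ_3 - Δ_2) = 6
Natural end conditions: m_0 = m_4 = 0.
Forward elimination and back-substitution give m_0 = 0, m_1 = -99/28, m_2 = 15/7, m_3 = 27/28, m_4 = 0.
On [2, 3], with S_2(x) = a_2 + b_2·(x - 2) + c_2·(x - 2)² + d_2·(x - 2)³: c_2 = m_2/2 = 15/14, d_2 = (m_3 - m_2)/(6h_2) = -11/56, b_2 = Δ_2 - h_2(2m_2 + m_3)/6 = 9/8.

1.0714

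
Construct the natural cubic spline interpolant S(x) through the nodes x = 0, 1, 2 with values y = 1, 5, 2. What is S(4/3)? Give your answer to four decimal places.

Write M_i for S''(x_i). With h_i = 1, 1 and divided differences Δ_i = 4, -3, the continuity of S' gives the tridiagonal system
  1·M_0 + 4·M_1 + 1·M_2 = 6(Δ_1 - Δ_0) = -42
Natural end conditions: M_0 = M_2 = 0.
Solving the tridiagonal system: M_0 = 0, M_1 = -21/2, M_2 = 0.
On [1, 2], S(x) = 5 + 1/2·(x - 1) - 21/4·(x - 1)² + 7/4·(x - 1)³.
With (x - 1) = 1/3: S(4/3) = 251/54.

4.6481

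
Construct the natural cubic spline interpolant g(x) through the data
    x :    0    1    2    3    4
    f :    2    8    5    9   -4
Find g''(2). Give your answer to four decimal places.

23.1429

Write σ_i for g''(x_i). With h_i = 1, 1, 1, 1 and divided differences Δ_i = 6, -3, 4, -13, the continuity of g' gives the tridiagonal system
  1·σ_0 + 4·σ_1 + 1·σ_2 = 6(Δ_1 - Δ_0) = -54
  1·σ_1 + 4·σ_2 + 1·σ_3 = 6(Δ_2 - Δ_1) = 42
  1·σ_2 + 4·σ_3 + 1·σ_4 = 6(Δ_3 - Δ_2) = -102
Natural end conditions: σ_0 = σ_4 = 0.
Hence σ_0 = 0, σ_1 = -135/7, σ_2 = 162/7, σ_3 = -219/7, σ_4 = 0.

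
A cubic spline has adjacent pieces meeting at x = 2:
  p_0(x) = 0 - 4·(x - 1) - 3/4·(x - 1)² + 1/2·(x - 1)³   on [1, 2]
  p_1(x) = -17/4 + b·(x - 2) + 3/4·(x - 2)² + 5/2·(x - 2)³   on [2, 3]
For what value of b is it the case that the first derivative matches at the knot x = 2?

-4

p_0'(x) = -4 - 3/2·(x - 1) + 3/2·(x - 1)², so p_0'(2) = -4. On the right, p_1'(2) = b, so b = -4.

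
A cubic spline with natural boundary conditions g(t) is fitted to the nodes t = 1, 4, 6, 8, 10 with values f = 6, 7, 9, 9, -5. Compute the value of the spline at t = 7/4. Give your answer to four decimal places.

6.1460

With m_i denoting the second derivative at x_i, h_i = 3, 2, 2, 2, and Δ_i = (y_(i+1) − y_i)/h_i = 1/3, 1, 0, -7:
  3·m_0 + 10·m_1 + 2·m_2 = 6(Δ_1 - Δ_0) = 4
  2·m_1 + 8·m_2 + 2·m_3 = 6(Δ_2 - Δ_1) = -6
  2·m_2 + 8·m_3 + 2·m_4 = 6(Δ_3 - Δ_2) = -42
Natural end conditions: m_0 = m_4 = 0.
Hence m_0 = 0, m_1 = 21/71, m_2 = 37/71, m_3 = -382/71, m_4 = 0.
On [1, 4], g(t) = 6 + 79/426·(t - 1) + 0·(t - 1)² + 7/426·(t - 1)³.
With (t - 1) = 3/4: g(7/4) = 55855/9088.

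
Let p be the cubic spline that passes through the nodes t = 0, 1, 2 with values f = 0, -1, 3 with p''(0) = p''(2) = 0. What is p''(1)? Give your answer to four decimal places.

7.5000

With σ_i denoting the second derivative at x_i, h_i = 1, 1, and Δ_i = (y_(i+1) − y_i)/h_i = -1, 4:
  1·σ_0 + 4·σ_1 + 1·σ_2 = 6(Δ_1 - Δ_0) = 30
Natural end conditions: σ_0 = σ_2 = 0.
Forward elimination and back-substitution give σ_0 = 0, σ_1 = 15/2, σ_2 = 0.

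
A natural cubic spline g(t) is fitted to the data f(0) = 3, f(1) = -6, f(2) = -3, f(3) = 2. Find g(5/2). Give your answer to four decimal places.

-0.4000

Let M_i = g''(x_i). Step sizes h_i = 1, 1, 1; slopes of the chords Δ_i = (y_(i+1) - y_i)/h_i = -9, 3, 5.
  1·M_0 + 4·M_1 + 1·M_2 = 6(Δ_1 - Δ_0) = 72
  1·M_1 + 4·M_2 + 1·M_3 = 6(Δ_2 - Δ_1) = 12
Natural end conditions: M_0 = M_3 = 0.
Forward elimination and back-substitution give M_0 = 0, M_1 = 92/5, M_2 = -8/5, M_3 = 0.
On [2, 3], g(t) = -3 + 83/15·(t - 2) - 4/5·(t - 2)² + 4/15·(t - 2)³.
With (t - 2) = 1/2: g(5/2) = -2/5.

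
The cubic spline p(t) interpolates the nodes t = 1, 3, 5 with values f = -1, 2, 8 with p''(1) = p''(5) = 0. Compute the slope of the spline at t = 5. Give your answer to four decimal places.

3.3750

Put σ_i = p'' at the i-th knot. Here h = (2, 2) and Δ = (3/2, 3), so the interior equations h_(i-1)·σ_(i-1) + 2(h_(i-1)+h_i)·σ_i + h_i·σ_(i+1) = 6(Δ_i − Δ_(i-1)) read
  2·σ_0 + 8·σ_1 + 2·σ_2 = 6(Δ_1 - Δ_0) = 9
Natural end conditions: σ_0 = σ_2 = 0.
Solving the tridiagonal system: σ_0 = 0, σ_1 = 9/8, σ_2 = 0.
On [3, 5], p'(t) = b_1 + 2c_1·(t - 3) + 3d_1·(t - 3)² with b_1 = Δ_1 - h_1(2σ_1 + σ_2)/6 = 9/4, c_1 = σ_1/2 = 9/16, d_1 = (σ_2 - σ_1)/(6h_1) = -3/32. So p'(5) = 27/8.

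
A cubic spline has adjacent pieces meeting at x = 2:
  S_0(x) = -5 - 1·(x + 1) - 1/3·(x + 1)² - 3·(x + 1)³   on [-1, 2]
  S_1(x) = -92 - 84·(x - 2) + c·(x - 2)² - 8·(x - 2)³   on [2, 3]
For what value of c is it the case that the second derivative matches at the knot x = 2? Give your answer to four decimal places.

S_0''(x) = -2/3 - 18·(x + 1), so S_0''(2) = -164/3. On the right, S_1''(2) = 2c, so c = -82/3.

-27.3333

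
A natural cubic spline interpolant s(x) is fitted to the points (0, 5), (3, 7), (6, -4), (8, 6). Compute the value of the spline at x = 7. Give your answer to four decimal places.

-0.5811

Write M_i for s''(x_i). With h_i = 3, 3, 2 and divided differences Δ_i = 2/3, -11/3, 5, the continuity of s' gives the tridiagonal system
  3·M_0 + 12·M_1 + 3·M_2 = 6(Δ_1 - Δ_0) = -26
  3·M_1 + 10·M_2 + 2·M_3 = 6(Δ_2 - Δ_1) = 52
Natural end conditions: M_0 = M_3 = 0.
Forward elimination and back-substitution give M_0 = 0, M_1 = -416/111, M_2 = 234/37, M_3 = 0.
On [6, 8], s(x) = -4 + 29/37·(x - 6) + 117/37·(x - 6)² - 39/74·(x - 6)³.
With (x - 6) = 1: s(7) = -43/74.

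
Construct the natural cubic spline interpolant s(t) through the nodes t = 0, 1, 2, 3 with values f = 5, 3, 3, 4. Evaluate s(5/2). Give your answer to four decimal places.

3.4500

Write M_i for s''(x_i). With h_i = 1, 1, 1 and divided differences Δ_i = -2, 0, 1, the continuity of s' gives the tridiagonal system
  1·M_0 + 4·M_1 + 1·M_2 = 6(Δ_1 - Δ_0) = 12
  1·M_1 + 4·M_2 + 1·M_3 = 6(Δ_2 - Δ_1) = 6
Natural end conditions: M_0 = M_3 = 0.
Hence M_0 = 0, M_1 = 14/5, M_2 = 4/5, M_3 = 0.
On [2, 3], s(t) = 3 + 11/15·(t - 2) + 2/5·(t - 2)² - 2/15·(t - 2)³.
With (t - 2) = 1/2: s(5/2) = 69/20.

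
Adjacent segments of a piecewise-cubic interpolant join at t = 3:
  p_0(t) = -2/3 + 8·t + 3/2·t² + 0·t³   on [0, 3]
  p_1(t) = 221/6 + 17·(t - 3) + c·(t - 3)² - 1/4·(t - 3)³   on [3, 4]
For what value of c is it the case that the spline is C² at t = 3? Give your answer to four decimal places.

p_0''(t) = 3 + 0·t, so p_0''(3) = 3. On the right, p_1''(3) = 2c, so c = 3/2.

1.5000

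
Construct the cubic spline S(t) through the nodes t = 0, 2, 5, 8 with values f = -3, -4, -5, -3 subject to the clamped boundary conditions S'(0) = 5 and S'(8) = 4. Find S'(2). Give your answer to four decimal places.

Let σ_i = S''(x_i). Step sizes h_i = 2, 3, 3; slopes of the chords Δ_i = (y_(i+1) - y_i)/h_i = -1/2, -1/3, 2/3.
  2·σ_0 + 10·σ_1 + 3·σ_2 = 6(Δ_1 - Δ_0) = 1
  3·σ_1 + 12·σ_2 + 3·σ_3 = 6(Δ_2 - Δ_1) = 6
Clamped end conditions give two more equations: 2h_0·σ_0 + h_0·σ_1 = 6(Δ_0 - S'(0)) = -33 and h_2·σ_2 + 2h_2·σ_3 = 6(S'(8) - Δ_2) = 20.
Hence σ_0 = -357/38, σ_1 = 87/38, σ_2 = -59/57, σ_3 = 439/114.
On [2, 5], S'(t) = b_1 + 2c_1·(t - 2) + 3d_1·(t - 2)² with b_1 = Δ_1 - h_1(2σ_1 + σ_2)/6 = -40/19, c_1 = σ_1/2 = 87/76, d_1 = (σ_2 - σ_1)/(6h_1) = -379/2052. So S'(2) = -40/19.

-2.1053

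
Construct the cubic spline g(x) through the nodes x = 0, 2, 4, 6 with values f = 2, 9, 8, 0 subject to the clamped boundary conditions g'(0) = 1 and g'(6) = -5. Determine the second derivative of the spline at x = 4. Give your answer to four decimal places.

-1.4000

With m_i denoting the second derivative at x_i, h_i = 2, 2, 2, and Δ_i = (y_(i+1) − y_i)/h_i = 7/2, -1/2, -4:
  2·m_0 + 8·m_1 + 2·m_2 = 6(Δ_1 - Δ_0) = -24
  2·m_1 + 8·m_2 + 2·m_3 = 6(Δ_2 - Δ_1) = -21
Clamped end conditions give two more equations: 2h_0·m_0 + h_0·m_1 = 6(Δ_0 - g'(0)) = 15 and h_2·m_2 + 2h_2·m_3 = 6(g'(6) - Δ_2) = -6.
Hence m_0 = 29/5, m_1 = -41/10, m_2 = -7/5, m_3 = -4/5.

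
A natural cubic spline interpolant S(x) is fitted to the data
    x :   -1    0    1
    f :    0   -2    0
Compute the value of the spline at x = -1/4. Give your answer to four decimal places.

Write m_i for S''(x_i). With h_i = 1, 1 and divided differences Δ_i = -2, 2, the continuity of S' gives the tridiagonal system
  1·m_0 + 4·m_1 + 1·m_2 = 6(Δ_1 - Δ_0) = 24
Natural end conditions: m_0 = m_2 = 0.
Solving: m_0 = 0, m_1 = 6, m_2 = 0.
On [-1, 0], S(x) = 0 - 3·(x + 1) + 0·(x + 1)² + 1·(x + 1)³.
With (x + 1) = 3/4: S(-1/4) = -117/64.

-1.8281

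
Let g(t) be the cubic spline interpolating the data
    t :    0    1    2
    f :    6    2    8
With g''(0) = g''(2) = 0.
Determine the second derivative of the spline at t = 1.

Put M_i = g'' at the i-th knot. Here h = (1, 1) and Δ = (-4, 6), so the interior equations h_(i-1)·M_(i-1) + 2(h_(i-1)+h_i)·M_i + h_i·M_(i+1) = 6(Δ_i − Δ_(i-1)) read
  1·M_0 + 4·M_1 + 1·M_2 = 6(Δ_1 - Δ_0) = 60
Natural end conditions: M_0 = M_2 = 0.
Forward elimination and back-substitution give M_0 = 0, M_1 = 15, M_2 = 0.

15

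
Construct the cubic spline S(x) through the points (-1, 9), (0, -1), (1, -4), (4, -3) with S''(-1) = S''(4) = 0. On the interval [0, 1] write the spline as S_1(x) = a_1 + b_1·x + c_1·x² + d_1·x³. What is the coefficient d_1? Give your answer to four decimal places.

-1.4946

Write M_i for S''(x_i). With h_i = 1, 1, 3 and divided differences Δ_i = -10, -3, 1/3, the continuity of S' gives the tridiagonal system
  1·M_0 + 4·M_1 + 1·M_2 = 6(Δ_1 - Δ_0) = 42
  1·M_1 + 8·M_2 + 3·M_3 = 6(Δ_2 - Δ_1) = 20
Natural end conditions: M_0 = M_3 = 0.
Solving the tridiagonal system: M_0 = 0, M_1 = 316/31, M_2 = 38/31, M_3 = 0.
On [0, 1], with S_1(x) = a_1 + b_1·x + c_1·x² + d_1·x³: c_1 = M_1/2 = 158/31, d_1 = (M_2 - M_1)/(6h_1) = -139/93, b_1 = Δ_1 - h_1(2M_1 + M_2)/6 = -614/93.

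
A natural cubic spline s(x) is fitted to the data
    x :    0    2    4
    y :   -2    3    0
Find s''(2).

Put M_i = s'' at the i-th knot. Here h = (2, 2) and Δ = (5/2, -3/2), so the interior equations h_(i-1)·M_(i-1) + 2(h_(i-1)+h_i)·M_i + h_i·M_(i+1) = 6(Δ_i − Δ_(i-1)) read
  2·M_0 + 8·M_1 + 2·M_2 = 6(Δ_1 - Δ_0) = -24
Natural end conditions: M_0 = M_2 = 0.
Hence M_0 = 0, M_1 = -3, M_2 = 0.

-3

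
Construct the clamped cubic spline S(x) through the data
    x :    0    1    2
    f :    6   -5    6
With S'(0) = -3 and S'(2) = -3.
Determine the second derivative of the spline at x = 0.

With M_i denoting the second derivative at x_i, h_i = 1, 1, and Δ_i = (y_(i+1) − y_i)/h_i = -11, 11:
  1·M_0 + 4·M_1 + 1·M_2 = 6(Δ_1 - Δ_0) = 132
Clamped end conditions give two more equations: 2h_0·M_0 + h_0·M_1 = 6(Δ_0 - S'(0)) = -48 and h_1·M_1 + 2h_1·M_2 = 6(S'(2) - Δ_1) = -84.
Hence M_0 = -57, M_1 = 66, M_2 = -75.

-57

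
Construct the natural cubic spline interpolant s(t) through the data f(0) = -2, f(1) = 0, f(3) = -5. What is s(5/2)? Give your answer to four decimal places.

With m_i denoting the second derivative at x_i, h_i = 1, 2, and Δ_i = (y_(i+1) − y_i)/h_i = 2, -5/2:
  1·m_0 + 6·m_1 + 2·m_2 = 6(Δ_1 - Δ_0) = -27
Natural end conditions: m_0 = m_2 = 0.
Solving: m_0 = 0, m_1 = -9/2, m_2 = 0.
On [1, 3], s(t) = 0 + 1/2·(t - 1) - 9/4·(t - 1)² + 3/8·(t - 1)³.
With (t - 1) = 3/2: s(5/2) = -195/64.

-3.0469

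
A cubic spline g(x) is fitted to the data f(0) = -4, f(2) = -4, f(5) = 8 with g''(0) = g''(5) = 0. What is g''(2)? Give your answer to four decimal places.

2.4000

Write M_i for g''(x_i). With h_i = 2, 3 and divided differences Δ_i = 0, 4, the continuity of g' gives the tridiagonal system
  2·M_0 + 10·M_1 + 3·M_2 = 6(Δ_1 - Δ_0) = 24
Natural end conditions: M_0 = M_2 = 0.
Hence M_0 = 0, M_1 = 12/5, M_2 = 0.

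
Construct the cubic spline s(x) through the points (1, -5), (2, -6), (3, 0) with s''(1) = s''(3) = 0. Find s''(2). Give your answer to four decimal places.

10.5000

Put m_i = s'' at the i-th knot. Here h = (1, 1) and Δ = (-1, 6), so the interior equations h_(i-1)·m_(i-1) + 2(h_(i-1)+h_i)·m_i + h_i·m_(i+1) = 6(Δ_i − Δ_(i-1)) read
  1·m_0 + 4·m_1 + 1·m_2 = 6(Δ_1 - Δ_0) = 42
Natural end conditions: m_0 = m_2 = 0.
Solving the tridiagonal system: m_0 = 0, m_1 = 21/2, m_2 = 0.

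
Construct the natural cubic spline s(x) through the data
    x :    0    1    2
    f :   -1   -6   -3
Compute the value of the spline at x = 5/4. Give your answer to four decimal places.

Let M_i = s''(x_i). Step sizes h_i = 1, 1; slopes of the chords Δ_i = (y_(i+1) - y_i)/h_i = -5, 3.
  1·M_0 + 4·M_1 + 1·M_2 = 6(Δ_1 - Δ_0) = 48
Natural end conditions: M_0 = M_2 = 0.
Solving: M_0 = 0, M_1 = 12, M_2 = 0.
On [1, 2], s(x) = -6 - 1·(x - 1) + 6·(x - 1)² - 2·(x - 1)³.
With (x - 1) = 1/4: s(5/4) = -189/32.

-5.9063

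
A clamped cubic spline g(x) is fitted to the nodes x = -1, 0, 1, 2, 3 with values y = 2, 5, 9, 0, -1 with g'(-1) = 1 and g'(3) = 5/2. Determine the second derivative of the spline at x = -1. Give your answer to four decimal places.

2.3036

Let m_i = g''(x_i). Step sizes h_i = 1, 1, 1, 1; slopes of the chords Δ_i = (y_(i+1) - y_i)/h_i = 3, 4, -9, -1.
  1·m_0 + 4·m_1 + 1·m_2 = 6(Δ_1 - Δ_0) = 6
  1·m_1 + 4·m_2 + 1·m_3 = 6(Δ_2 - Δ_1) = -78
  1·m_2 + 4·m_3 + 1·m_4 = 6(Δ_3 - Δ_2) = 48
Clamped end conditions give two more equations: 2h_0·m_0 + h_0·m_1 = 6(Δ_0 - g'(-1)) = 12 and h_3·m_3 + 2h_3·m_4 = 6(g'(3) - Δ_3) = 21.
Solving: m_0 = 129/56, m_1 = 207/28, m_2 = -207/8, m_3 = 507/28, m_4 = 81/56.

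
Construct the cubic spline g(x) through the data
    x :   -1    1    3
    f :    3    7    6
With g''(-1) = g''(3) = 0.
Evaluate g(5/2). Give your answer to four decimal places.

With M_i denoting the second derivative at x_i, h_i = 2, 2, and Δ_i = (y_(i+1) − y_i)/h_i = 2, -1/2:
  2·M_0 + 8·M_1 + 2·M_2 = 6(Δ_1 - Δ_0) = -15
Natural end conditions: M_0 = M_2 = 0.
Solving the tridiagonal system: M_0 = 0, M_1 = -15/8, M_2 = 0.
On [1, 3], g(x) = 7 + 3/4·(x - 1) - 15/16·(x - 1)² + 5/32·(x - 1)³.
With (x - 1) = 3/2: g(5/2) = 1675/256.

6.5430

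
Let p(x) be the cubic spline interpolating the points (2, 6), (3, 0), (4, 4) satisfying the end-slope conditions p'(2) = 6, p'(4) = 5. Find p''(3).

31

Write m_i for p''(x_i). With h_i = 1, 1 and divided differences Δ_i = -6, 4, the continuity of p' gives the tridiagonal system
  1·m_0 + 4·m_1 + 1·m_2 = 6(Δ_1 - Δ_0) = 60
Clamped end conditions give two more equations: 2h_0·m_0 + h_0·m_1 = 6(Δ_0 - p'(2)) = -72 and h_1·m_1 + 2h_1·m_2 = 6(p'(4) - Δ_1) = 6.
Forward elimination and back-substitution give m_0 = -103/2, m_1 = 31, m_2 = -25/2.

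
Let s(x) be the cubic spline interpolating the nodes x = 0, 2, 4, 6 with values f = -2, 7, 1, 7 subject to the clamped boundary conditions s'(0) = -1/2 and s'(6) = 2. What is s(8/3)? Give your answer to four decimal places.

6.0074

Write M_i for s''(x_i). With h_i = 2, 2, 2 and divided differences Δ_i = 9/2, -3, 3, the continuity of s' gives the tridiagonal system
  2·M_0 + 8·M_1 + 2·M_2 = 6(Δ_1 - Δ_0) = -45
  2·M_1 + 8·M_2 + 2·M_3 = 6(Δ_2 - Δ_1) = 36
Clamped end conditions give two more equations: 2h_0·M_0 + h_0·M_1 = 6(Δ_0 - s'(0)) = 30 and h_2·M_2 + 2h_2·M_3 = 6(s'(6) - Δ_2) = -6.
Solving: M_0 = 391/30, M_1 = -166/15, M_2 = 131/15, M_3 = -88/15.
On [2, 4], s(x) = 7 + 22/15·(x - 2) - 83/15·(x - 2)² + 33/20·(x - 2)³.
With (x - 2) = 2/3: s(8/3) = 811/135.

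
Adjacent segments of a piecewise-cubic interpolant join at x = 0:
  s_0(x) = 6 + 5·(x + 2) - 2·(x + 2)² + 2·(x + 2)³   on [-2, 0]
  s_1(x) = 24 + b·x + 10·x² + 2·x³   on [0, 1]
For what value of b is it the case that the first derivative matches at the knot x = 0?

21

s_0'(x) = 5 - 4·(x + 2) + 6·(x + 2)², so s_0'(0) = 21. On the right, s_1'(0) = b, so b = 21.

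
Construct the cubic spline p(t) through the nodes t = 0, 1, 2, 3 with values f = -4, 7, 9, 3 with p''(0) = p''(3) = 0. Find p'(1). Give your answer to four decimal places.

With M_i denoting the second derivative at x_i, h_i = 1, 1, 1, and Δ_i = (y_(i+1) − y_i)/h_i = 11, 2, -6:
  1·M_0 + 4·M_1 + 1·M_2 = 6(Δ_1 - Δ_0) = -54
  1·M_1 + 4·M_2 + 1·M_3 = 6(Δ_2 - Δ_1) = -48
Natural end conditions: M_0 = M_3 = 0.
Solving the tridiagonal system: M_0 = 0, M_1 = -56/5, M_2 = -46/5, M_3 = 0.
On [1, 2], p'(t) = b_1 + 2c_1·(t - 1) + 3d_1·(t - 1)² with b_1 = Δ_1 - h_1(2M_1 + M_2)/6 = 109/15, c_1 = M_1/2 = -28/5, d_1 = (M_2 - M_1)/(6h_1) = 1/3. So p'(1) = 109/15.

7.2667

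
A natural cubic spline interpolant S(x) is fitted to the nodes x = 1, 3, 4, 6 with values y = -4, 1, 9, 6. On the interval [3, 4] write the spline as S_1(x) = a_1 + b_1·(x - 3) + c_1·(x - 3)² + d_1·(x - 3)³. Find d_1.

Let σ_i = S''(x_i). Step sizes h_i = 2, 1, 2; slopes of the chords Δ_i = (y_(i+1) - y_i)/h_i = 5/2, 8, -3/2.
  2·σ_0 + 6·σ_1 + 1·σ_2 = 6(Δ_1 - Δ_0) = 33
  1·σ_1 + 6·σ_2 + 2·σ_3 = 6(Δ_2 - Δ_1) = -57
Natural end conditions: σ_0 = σ_3 = 0.
Hence σ_0 = 0, σ_1 = 51/7, σ_2 = -75/7, σ_3 = 0.
On [3, 4], with S_1(x) = a_1 + b_1·(x - 3) + c_1·(x - 3)² + d_1·(x - 3)³: c_1 = σ_1/2 = 51/14, d_1 = (σ_2 - σ_1)/(6h_1) = -3, b_1 = Δ_1 - h_1(2σ_1 + σ_2)/6 = 103/14.

-3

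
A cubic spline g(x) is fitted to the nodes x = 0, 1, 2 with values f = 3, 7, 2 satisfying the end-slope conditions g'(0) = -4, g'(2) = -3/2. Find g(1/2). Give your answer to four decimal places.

4.4219

With σ_i denoting the second derivative at x_i, h_i = 1, 1, and Δ_i = (y_(i+1) − y_i)/h_i = 4, -5:
  1·σ_0 + 4·σ_1 + 1·σ_2 = 6(Δ_1 - Δ_0) = -54
Clamped end conditions give two more equations: 2h_0·σ_0 + h_0·σ_1 = 6(Δ_0 - g'(0)) = 48 and h_1·σ_1 + 2h_1·σ_2 = 6(g'(2) - Δ_1) = 21.
Hence σ_0 = 155/4, σ_1 = -59/2, σ_2 = 101/4.
On [0, 1], g(x) = 3 - 4·x + 155/8·x² - 91/8·x³.
With x = 1/2: g(1/2) = 283/64.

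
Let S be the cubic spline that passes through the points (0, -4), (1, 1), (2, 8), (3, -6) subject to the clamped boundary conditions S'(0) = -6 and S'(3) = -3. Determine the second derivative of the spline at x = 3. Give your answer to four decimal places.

56.8000

Write M_i for S''(x_i). With h_i = 1, 1, 1 and divided differences Δ_i = 5, 7, -14, the continuity of S' gives the tridiagonal system
  1·M_0 + 4·M_1 + 1·M_2 = 6(Δ_1 - Δ_0) = 12
  1·M_1 + 4·M_2 + 1·M_3 = 6(Δ_2 - Δ_1) = -126
Clamped end conditions give two more equations: 2h_0·M_0 + h_0·M_1 = 6(Δ_0 - S'(0)) = 66 and h_2·M_2 + 2h_2·M_3 = 6(S'(3) - Δ_2) = 66.
Solving the tridiagonal system: M_0 = 146/5, M_1 = 38/5, M_2 = -238/5, M_3 = 284/5.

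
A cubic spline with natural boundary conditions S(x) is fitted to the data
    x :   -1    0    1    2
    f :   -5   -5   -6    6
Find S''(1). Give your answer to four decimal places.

21.2000

Let M_i = S''(x_i). Step sizes h_i = 1, 1, 1; slopes of the chords Δ_i = (y_(i+1) - y_i)/h_i = 0, -1, 12.
  1·M_0 + 4·M_1 + 1·M_2 = 6(Δ_1 - Δ_0) = -6
  1·M_1 + 4·M_2 + 1·M_3 = 6(Δ_2 - Δ_1) = 78
Natural end conditions: M_0 = M_3 = 0.
Solving: M_0 = 0, M_1 = -34/5, M_2 = 106/5, M_3 = 0.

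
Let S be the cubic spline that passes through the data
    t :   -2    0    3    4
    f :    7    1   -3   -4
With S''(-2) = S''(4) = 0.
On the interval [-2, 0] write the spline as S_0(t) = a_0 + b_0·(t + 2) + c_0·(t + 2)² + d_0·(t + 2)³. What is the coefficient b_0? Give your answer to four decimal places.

-3.3474

Write M_i for S''(x_i). With h_i = 2, 3, 1 and divided differences Δ_i = -3, -4/3, -1, the continuity of S' gives the tridiagonal system
  2·M_0 + 10·M_1 + 3·M_2 = 6(Δ_1 - Δ_0) = 10
  3·M_1 + 8·M_2 + 1·M_3 = 6(Δ_2 - Δ_1) = 2
Natural end conditions: M_0 = M_3 = 0.
Solving the tridiagonal system: M_0 = 0, M_1 = 74/71, M_2 = -10/71, M_3 = 0.
On [-2, 0], with S_0(t) = a_0 + b_0·(t + 2) + c_0·(t + 2)² + d_0·(t + 2)³: c_0 = M_0/2 = 0, d_0 = (M_1 - M_0)/(6h_0) = 37/426, b_0 = Δ_0 - h_0(2M_0 + M_1)/6 = -713/213.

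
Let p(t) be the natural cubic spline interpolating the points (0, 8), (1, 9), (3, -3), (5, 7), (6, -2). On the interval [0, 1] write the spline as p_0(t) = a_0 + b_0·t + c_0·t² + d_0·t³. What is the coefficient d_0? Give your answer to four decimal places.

Let M_i = p''(x_i). Step sizes h_i = 1, 2, 2, 1; slopes of the chords Δ_i = (y_(i+1) - y_i)/h_i = 1, -6, 5, -9.
  1·M_0 + 6·M_1 + 2·M_2 = 6(Δ_1 - Δ_0) = -42
  2·M_1 + 8·M_2 + 2·M_3 = 6(Δ_2 - Δ_1) = 66
  2·M_2 + 6·M_3 + 1·M_4 = 6(Δ_3 - Δ_2) = -84
Natural end conditions: M_0 = M_4 = 0.
Solving the tridiagonal system: M_0 = 0, M_1 = -62/5, M_2 = 81/5, M_3 = -97/5, M_4 = 0.
On [0, 1], with p_0(t) = a_0 + b_0·t + c_0·t² + d_0·t³: c_0 = M_0/2 = 0, d_0 = (M_1 - M_0)/(6h_0) = -31/15, b_0 = Δ_0 - h_0(2M_0 + M_1)/6 = 46/15.

-2.0667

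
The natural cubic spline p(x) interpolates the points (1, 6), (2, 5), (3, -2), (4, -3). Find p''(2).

Write M_i for p''(x_i). With h_i = 1, 1, 1 and divided differences Δ_i = -1, -7, -1, the continuity of p' gives the tridiagonal system
  1·M_0 + 4·M_1 + 1·M_2 = 6(Δ_1 - Δ_0) = -36
  1·M_1 + 4·M_2 + 1·M_3 = 6(Δ_2 - Δ_1) = 36
Natural end conditions: M_0 = M_3 = 0.
Hence M_0 = 0, M_1 = -12, M_2 = 12, M_3 = 0.

-12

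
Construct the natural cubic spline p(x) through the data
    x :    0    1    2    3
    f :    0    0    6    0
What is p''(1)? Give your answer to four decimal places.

14.4000

Put M_i = p'' at the i-th knot. Here h = (1, 1, 1) and Δ = (0, 6, -6), so the interior equations h_(i-1)·M_(i-1) + 2(h_(i-1)+h_i)·M_i + h_i·M_(i+1) = 6(Δ_i − Δ_(i-1)) read
  1·M_0 + 4·M_1 + 1·M_2 = 6(Δ_1 - Δ_0) = 36
  1·M_1 + 4·M_2 + 1·M_3 = 6(Δ_2 - Δ_1) = -72
Natural end conditions: M_0 = M_3 = 0.
Hence M_0 = 0, M_1 = 72/5, M_2 = -108/5, M_3 = 0.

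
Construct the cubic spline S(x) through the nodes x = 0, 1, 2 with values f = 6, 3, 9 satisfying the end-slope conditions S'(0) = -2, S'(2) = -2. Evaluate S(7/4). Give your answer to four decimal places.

Put M_i = S'' at the i-th knot. Here h = (1, 1) and Δ = (-3, 6), so the interior equations h_(i-1)·M_(i-1) + 2(h_(i-1)+h_i)·M_i + h_i·M_(i+1) = 6(Δ_i − Δ_(i-1)) read
  1·M_0 + 4·M_1 + 1·M_2 = 6(Δ_1 - Δ_0) = 54
Clamped end conditions give two more equations: 2h_0·M_0 + h_0·M_1 = 6(Δ_0 - S'(0)) = -6 and h_1·M_1 + 2h_1·M_2 = 6(S'(2) - Δ_1) = -48.
Solving: M_0 = -33/2, M_1 = 27, M_2 = -75/2.
On [1, 2], S(x) = 3 + 13/4·(x - 1) + 27/2·(x - 1)² - 43/4·(x - 1)³.
With (x - 1) = 3/4: S(7/4) = 2175/256.

8.4961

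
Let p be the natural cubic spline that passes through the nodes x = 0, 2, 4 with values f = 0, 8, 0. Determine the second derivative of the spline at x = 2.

-6

Write M_i for p''(x_i). With h_i = 2, 2 and divided differences Δ_i = 4, -4, the continuity of p' gives the tridiagonal system
  2·M_0 + 8·M_1 + 2·M_2 = 6(Δ_1 - Δ_0) = -48
Natural end conditions: M_0 = M_2 = 0.
Hence M_0 = 0, M_1 = -6, M_2 = 0.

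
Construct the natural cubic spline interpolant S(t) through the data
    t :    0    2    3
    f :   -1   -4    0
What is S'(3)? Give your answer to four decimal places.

4.9167

Write M_i for S''(x_i). With h_i = 2, 1 and divided differences Δ_i = -3/2, 4, the continuity of S' gives the tridiagonal system
  2·M_0 + 6·M_1 + 1·M_2 = 6(Δ_1 - Δ_0) = 33
Natural end conditions: M_0 = M_2 = 0.
Forward elimination and back-substitution give M_0 = 0, M_1 = 11/2, M_2 = 0.
On [2, 3], S'(t) = b_1 + 2c_1·(t - 2) + 3d_1·(t - 2)² with b_1 = Δ_1 - h_1(2M_1 + M_2)/6 = 13/6, c_1 = M_1/2 = 11/4, d_1 = (M_2 - M_1)/(6h_1) = -11/12. So S'(3) = 59/12.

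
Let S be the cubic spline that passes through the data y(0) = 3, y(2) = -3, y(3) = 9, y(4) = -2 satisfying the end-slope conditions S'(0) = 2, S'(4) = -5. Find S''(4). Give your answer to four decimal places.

Put M_i = S'' at the i-th knot. Here h = (2, 1, 1) and Δ = (-3, 12, -11), so the interior equations h_(i-1)·M_(i-1) + 2(h_(i-1)+h_i)·M_i + h_i·M_(i+1) = 6(Δ_i − Δ_(i-1)) read
  2·M_0 + 6·M_1 + 1·M_2 = 6(Δ_1 - Δ_0) = 90
  1·M_1 + 4·M_2 + 1·M_3 = 6(Δ_2 - Δ_1) = -138
Clamped end conditions give two more equations: 2h_0·M_0 + h_0·M_1 = 6(Δ_0 - S'(0)) = -30 and h_2·M_2 + 2h_2·M_3 = 6(S'(4) - Δ_2) = 36.
Forward elimination and back-substitution give M_0 = -257/11, M_1 = 349/11, M_2 = -590/11, M_3 = 493/11.

44.8182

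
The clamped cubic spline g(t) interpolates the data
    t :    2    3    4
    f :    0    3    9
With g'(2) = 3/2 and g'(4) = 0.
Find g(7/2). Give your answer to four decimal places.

Let m_i = g''(x_i). Step sizes h_i = 1, 1; slopes of the chords Δ_i = (y_(i+1) - y_i)/h_i = 3, 6.
  1·m_0 + 4·m_1 + 1·m_2 = 6(Δ_1 - Δ_0) = 18
Clamped end conditions give two more equations: 2h_0·m_0 + h_0·m_1 = 6(Δ_0 - g'(2)) = 9 and h_1·m_1 + 2h_1·m_2 = 6(g'(4) - Δ_1) = -36.
Hence m_0 = -3/4, m_1 = 21/2, m_2 = -93/4.
On [3, 4], g(t) = 3 + 51/8·(t - 3) + 21/4·(t - 3)² - 45/8·(t - 3)³.
With (t - 3) = 1/2: g(7/2) = 435/64.

6.7969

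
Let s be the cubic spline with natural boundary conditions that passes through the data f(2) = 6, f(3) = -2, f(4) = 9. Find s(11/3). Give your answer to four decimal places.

Write m_i for s''(x_i). With h_i = 1, 1 and divided differences Δ_i = -8, 11, the continuity of s' gives the tridiagonal system
  1·m_0 + 4·m_1 + 1·m_2 = 6(Δ_1 - Δ_0) = 114
Natural end conditions: m_0 = m_2 = 0.
Solving the tridiagonal system: m_0 = 0, m_1 = 57/2, m_2 = 0.
On [3, 4], s(x) = -2 + 3/2·(x - 3) + 57/4·(x - 3)² - 19/4·(x - 3)³.
With (x - 3) = 2/3: s(11/3) = 106/27.

3.9259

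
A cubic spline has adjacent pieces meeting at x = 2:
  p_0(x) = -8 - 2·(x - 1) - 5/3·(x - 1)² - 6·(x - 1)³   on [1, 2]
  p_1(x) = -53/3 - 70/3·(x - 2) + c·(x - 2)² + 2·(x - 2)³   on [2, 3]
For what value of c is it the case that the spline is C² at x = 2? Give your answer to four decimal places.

p_0''(x) = -10/3 - 36·(x - 1), so p_0''(2) = -118/3. On the right, p_1''(2) = 2c, so c = -59/3.

-19.6667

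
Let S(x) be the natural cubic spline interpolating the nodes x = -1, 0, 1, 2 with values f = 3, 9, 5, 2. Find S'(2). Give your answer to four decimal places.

Let σ_i = S''(x_i). Step sizes h_i = 1, 1, 1; slopes of the chords Δ_i = (y_(i+1) - y_i)/h_i = 6, -4, -3.
  1·σ_0 + 4·σ_1 + 1·σ_2 = 6(Δ_1 - Δ_0) = -60
  1·σ_1 + 4·σ_2 + 1·σ_3 = 6(Δ_2 - Δ_1) = 6
Natural end conditions: σ_0 = σ_3 = 0.
Solving the tridiagonal system: σ_0 = 0, σ_1 = -82/5, σ_2 = 28/5, σ_3 = 0.
On [1, 2], S'(x) = b_2 + 2c_2·(x - 1) + 3d_2·(x - 1)² with b_2 = Δ_2 - h_2(2σ_2 + σ_3)/6 = -73/15, c_2 = σ_2/2 = 14/5, d_2 = (σ_3 - σ_2)/(6h_2) = -14/15. So S'(2) = -31/15.

-2.0667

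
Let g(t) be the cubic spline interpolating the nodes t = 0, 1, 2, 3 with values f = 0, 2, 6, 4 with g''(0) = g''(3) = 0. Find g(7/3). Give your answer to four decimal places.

5.9753

Put M_i = g'' at the i-th knot. Here h = (1, 1, 1) and Δ = (2, 4, -2), so the interior equations h_(i-1)·M_(i-1) + 2(h_(i-1)+h_i)·M_i + h_i·M_(i+1) = 6(Δ_i − Δ_(i-1)) read
  1·M_0 + 4·M_1 + 1·M_2 = 6(Δ_1 - Δ_0) = 12
  1·M_1 + 4·M_2 + 1·M_3 = 6(Δ_2 - Δ_1) = -36
Natural end conditions: M_0 = M_3 = 0.
Forward elimination and back-substitution give M_0 = 0, M_1 = 28/5, M_2 = -52/5, M_3 = 0.
On [2, 3], g(t) = 6 + 22/15·(t - 2) - 26/5·(t - 2)² + 26/15·(t - 2)³.
With (t - 2) = 1/3: g(7/3) = 484/81.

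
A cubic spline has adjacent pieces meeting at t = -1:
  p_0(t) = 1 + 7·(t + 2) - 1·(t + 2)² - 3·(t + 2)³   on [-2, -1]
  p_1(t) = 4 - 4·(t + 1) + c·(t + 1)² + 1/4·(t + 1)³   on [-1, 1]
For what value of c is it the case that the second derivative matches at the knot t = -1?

p_0''(t) = -2 - 18·(t + 2), so p_0''(-1) = -20. On the right, p_1''(-1) = 2c, so c = -10.

-10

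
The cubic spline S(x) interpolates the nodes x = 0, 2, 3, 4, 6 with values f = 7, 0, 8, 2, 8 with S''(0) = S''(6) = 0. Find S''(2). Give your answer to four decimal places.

Let M_i = S''(x_i). Step sizes h_i = 2, 1, 1, 2; slopes of the chords Δ_i = (y_(i+1) - y_i)/h_i = -7/2, 8, -6, 3.
  2·M_0 + 6·M_1 + 1·M_2 = 6(Δ_1 - Δ_0) = 69
  1·M_1 + 4·M_2 + 1·M_3 = 6(Δ_2 - Δ_1) = -84
  1·M_2 + 6·M_3 + 2·M_4 = 6(Δ_3 - Δ_2) = 54
Natural end conditions: M_0 = M_4 = 0.
Solving the tridiagonal system: M_0 = 0, M_1 = 65/4, M_2 = -57/2, M_3 = 55/4, M_4 = 0.

16.2500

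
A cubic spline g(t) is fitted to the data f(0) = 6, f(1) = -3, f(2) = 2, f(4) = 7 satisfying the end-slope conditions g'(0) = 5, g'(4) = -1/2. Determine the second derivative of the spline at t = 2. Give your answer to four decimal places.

Let M_i = g''(x_i). Step sizes h_i = 1, 1, 2; slopes of the chords Δ_i = (y_(i+1) - y_i)/h_i = -9, 5, 5/2.
  1·M_0 + 4·M_1 + 1·M_2 = 6(Δ_1 - Δ_0) = 84
  1·M_1 + 6·M_2 + 2·M_3 = 6(Δ_2 - Δ_1) = -15
Clamped end conditions give two more equations: 2h_0·M_0 + h_0·M_1 = 6(Δ_0 - g'(0)) = -84 and h_2·M_2 + 2h_2·M_3 = 6(g'(4) - Δ_2) = -18.
Forward elimination and back-substitution give M_0 = -674/11, M_1 = 424/11, M_2 = -98/11, M_3 = -1/22.

-8.9091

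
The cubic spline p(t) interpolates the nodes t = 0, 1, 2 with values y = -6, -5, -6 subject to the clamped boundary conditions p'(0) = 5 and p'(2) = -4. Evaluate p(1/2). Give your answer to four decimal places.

-4.8438

With m_i denoting the second derivative at x_i, h_i = 1, 1, and Δ_i = (y_(i+1) − y_i)/h_i = 1, -1:
  1·m_0 + 4·m_1 + 1·m_2 = 6(Δ_1 - Δ_0) = -12
Clamped end conditions give two more equations: 2h_0·m_0 + h_0·m_1 = 6(Δ_0 - p'(0)) = -24 and h_1·m_1 + 2h_1·m_2 = 6(p'(2) - Δ_1) = -18.
Solving the tridiagonal system: m_0 = -27/2, m_1 = 3, m_2 = -21/2.
On [0, 1], p(t) = -6 + 5·t - 27/4·t² + 11/4·t³.
With t = 1/2: p(1/2) = -155/32.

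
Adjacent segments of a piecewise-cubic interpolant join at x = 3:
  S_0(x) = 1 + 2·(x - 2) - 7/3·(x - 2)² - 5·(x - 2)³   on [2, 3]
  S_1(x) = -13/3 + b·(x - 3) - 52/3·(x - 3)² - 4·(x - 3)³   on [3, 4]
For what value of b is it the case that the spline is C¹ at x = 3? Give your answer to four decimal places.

S_0'(x) = 2 - 14/3·(x - 2) - 15·(x - 2)², so S_0'(3) = -53/3. On the right, S_1'(3) = b, so b = -53/3.

-17.6667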